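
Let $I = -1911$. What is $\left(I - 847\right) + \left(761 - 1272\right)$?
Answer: $-3269$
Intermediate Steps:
$\left(I - 847\right) + \left(761 - 1272\right) = \left(-1911 - 847\right) + \left(761 - 1272\right) = -2758 + \left(761 - 1272\right) = -2758 - 511 = -3269$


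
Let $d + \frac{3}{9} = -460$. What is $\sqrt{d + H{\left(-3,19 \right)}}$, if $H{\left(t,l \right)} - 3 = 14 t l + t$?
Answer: $\frac{5 i \sqrt{453}}{3} \approx 35.473 i$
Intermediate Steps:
$d = - \frac{1381}{3}$ ($d = - \frac{1}{3} - 460 = - \frac{1381}{3} \approx -460.33$)
$H{\left(t,l \right)} = 3 + t + 14 l t$ ($H{\left(t,l \right)} = 3 + \left(14 t l + t\right) = 3 + \left(14 l t + t\right) = 3 + \left(t + 14 l t\right) = 3 + t + 14 l t$)
$\sqrt{d + H{\left(-3,19 \right)}} = \sqrt{- \frac{1381}{3} + \left(3 - 3 + 14 \cdot 19 \left(-3\right)\right)} = \sqrt{- \frac{1381}{3} - 798} = \sqrt{- \frac{3775}{3}} = \frac{5 i \sqrt{453}}{3}$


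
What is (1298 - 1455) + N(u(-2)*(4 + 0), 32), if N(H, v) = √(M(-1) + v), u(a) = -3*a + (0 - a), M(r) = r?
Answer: -157 + √31 ≈ -151.43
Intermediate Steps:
u(a) = -4*a (u(a) = -3*a - a = -4*a)
N(H, v) = √(-1 + v)
(1298 - 1455) + N(u(-2)*(4 + 0), 32) = (1298 - 1455) + √(-1 + 32) = -157 + √31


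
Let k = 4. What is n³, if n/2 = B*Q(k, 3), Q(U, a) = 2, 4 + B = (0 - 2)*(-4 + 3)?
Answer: -512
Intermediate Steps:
B = -2 (B = -4 + (0 - 2)*(-4 + 3) = -4 - 2*(-1) = -4 + 2 = -2)
n = -8 (n = 2*(-2*2) = 2*(-4) = -8)
n³ = (-8)³ = -512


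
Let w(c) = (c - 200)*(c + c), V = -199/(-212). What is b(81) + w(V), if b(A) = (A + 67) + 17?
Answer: -4690119/22472 ≈ -208.71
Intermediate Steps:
V = 199/212 (V = -199*(-1/212) = 199/212 ≈ 0.93868)
b(A) = 84 + A (b(A) = (67 + A) + 17 = 84 + A)
w(c) = 2*c*(-200 + c) (w(c) = (-200 + c)*(2*c) = 2*c*(-200 + c))
b(81) + w(V) = (84 + 81) + 2*(199/212)*(-200 + 199/212) = 165 + 2*(199/212)*(-42201/212) = 165 - 8397999/22472 = -4690119/22472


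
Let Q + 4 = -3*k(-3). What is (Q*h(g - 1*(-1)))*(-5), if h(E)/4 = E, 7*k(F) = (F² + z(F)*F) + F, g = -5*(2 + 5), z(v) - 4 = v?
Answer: -25160/7 ≈ -3594.3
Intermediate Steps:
z(v) = 4 + v
g = -35 (g = -5*7 = -35)
k(F) = F/7 + F²/7 + F*(4 + F)/7 (k(F) = ((F² + (4 + F)*F) + F)/7 = ((F² + F*(4 + F)) + F)/7 = (F + F² + F*(4 + F))/7 = F/7 + F²/7 + F*(4 + F)/7)
h(E) = 4*E
Q = -37/7 (Q = -4 - 3*(-3)*(5 + 2*(-3))/7 = -4 - 3*(-3)*(5 - 6)/7 = -4 - 3*(-3)*(-1)/7 = -4 - 3*3/7 = -4 - 9/7 = -37/7 ≈ -5.2857)
(Q*h(g - 1*(-1)))*(-5) = -148*(-35 - 1*(-1))/7*(-5) = -148*(-35 + 1)/7*(-5) = -148*(-34)/7*(-5) = -37/7*(-136)*(-5) = (5032/7)*(-5) = -25160/7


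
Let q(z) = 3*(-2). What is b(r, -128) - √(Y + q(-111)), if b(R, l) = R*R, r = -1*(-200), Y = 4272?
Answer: 40000 - 3*√474 ≈ 39935.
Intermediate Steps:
q(z) = -6
r = 200
b(R, l) = R²
b(r, -128) - √(Y + q(-111)) = 200² - √(4272 - 6) = 40000 - √4266 = 40000 - 3*√474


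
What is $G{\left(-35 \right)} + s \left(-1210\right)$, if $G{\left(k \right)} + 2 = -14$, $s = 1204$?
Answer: $-1456856$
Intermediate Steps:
$G{\left(k \right)} = -16$ ($G{\left(k \right)} = -2 - 14 = -16$)
$G{\left(-35 \right)} + s \left(-1210\right) = -16 + 1204 \left(-1210\right) = -16 - 1456840 = -1456856$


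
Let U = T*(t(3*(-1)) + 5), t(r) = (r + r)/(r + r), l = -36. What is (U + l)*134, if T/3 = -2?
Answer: -9648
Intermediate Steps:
T = -6 (T = 3*(-2) = -6)
t(r) = 1 (t(r) = (2*r)/((2*r)) = (2*r)*(1/(2*r)) = 1)
U = -36 (U = -6*(1 + 5) = -6*6 = -36)
(U + l)*134 = (-36 - 36)*134 = -72*134 = -9648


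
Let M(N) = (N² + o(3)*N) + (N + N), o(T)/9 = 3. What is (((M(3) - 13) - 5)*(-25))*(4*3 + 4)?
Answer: -31200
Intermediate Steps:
o(T) = 27 (o(T) = 9*3 = 27)
M(N) = N² + 29*N (M(N) = (N² + 27*N) + (N + N) = (N² + 27*N) + 2*N = N² + 29*N)
(((M(3) - 13) - 5)*(-25))*(4*3 + 4) = (((3*(29 + 3) - 13) - 5)*(-25))*(4*3 + 4) = (((3*32 - 13) - 5)*(-25))*(12 + 4) = (((96 - 13) - 5)*(-25))*16 = ((83 - 5)*(-25))*16 = (78*(-25))*16 = -1950*16 = -31200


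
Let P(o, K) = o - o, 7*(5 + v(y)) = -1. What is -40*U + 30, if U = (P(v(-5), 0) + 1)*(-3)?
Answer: 150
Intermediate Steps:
v(y) = -36/7 (v(y) = -5 + (1/7)*(-1) = -5 - 1/7 = -36/7)
P(o, K) = 0
U = -3 (U = (0 + 1)*(-3) = 1*(-3) = -3)
-40*U + 30 = -40*(-3) + 30 = 120 + 30 = 150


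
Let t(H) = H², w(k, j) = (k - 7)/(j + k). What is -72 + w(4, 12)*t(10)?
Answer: -363/4 ≈ -90.750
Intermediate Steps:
w(k, j) = (-7 + k)/(j + k)
-72 + w(4, 12)*t(10) = -72 + ((-7 + 4)/(12 + 4))*10² = -72 + (-3/16)*100 = -72 + ((1/16)*(-3))*100 = -72 - 3/16*100 = -72 - 75/4 = -363/4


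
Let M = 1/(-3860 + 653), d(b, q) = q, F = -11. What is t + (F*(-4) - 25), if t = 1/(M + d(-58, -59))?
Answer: 3591859/189214 ≈ 18.983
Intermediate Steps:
M = -1/3207 (M = 1/(-3207) = -1/3207 ≈ -0.00031182)
t = -3207/189214 (t = 1/(-1/3207 - 59) = 1/(-189214/3207) = -3207/189214 ≈ -0.016949)
t + (F*(-4) - 25) = -3207/189214 + (-11*(-4) - 25) = -3207/189214 + (44 - 25) = -3207/189214 + 19 = 3591859/189214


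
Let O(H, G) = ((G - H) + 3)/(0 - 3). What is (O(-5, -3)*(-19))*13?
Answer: 1235/3 ≈ 411.67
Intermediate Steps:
O(H, G) = -1 - G/3 + H/3 (O(H, G) = (3 + G - H)/(-3) = (3 + G - H)*(-⅓) = -1 - G/3 + H/3)
(O(-5, -3)*(-19))*13 = ((-1 - ⅓*(-3) + (⅓)*(-5))*(-19))*13 = ((-1 + 1 - 5/3)*(-19))*13 = -5/3*(-19)*13 = (95/3)*13 = 1235/3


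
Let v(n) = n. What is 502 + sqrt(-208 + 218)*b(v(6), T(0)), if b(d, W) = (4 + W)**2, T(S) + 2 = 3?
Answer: 502 + 25*sqrt(10) ≈ 581.06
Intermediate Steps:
T(S) = 1 (T(S) = -2 + 3 = 1)
502 + sqrt(-208 + 218)*b(v(6), T(0)) = 502 + sqrt(-208 + 218)*(4 + 1)**2 = 502 + sqrt(10)*5**2 = 502 + sqrt(10)*25 = 502 + 25*sqrt(10)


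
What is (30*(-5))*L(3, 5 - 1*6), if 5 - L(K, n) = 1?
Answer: -600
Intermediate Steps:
L(K, n) = 4 (L(K, n) = 5 - 1*1 = 5 - 1 = 4)
(30*(-5))*L(3, 5 - 1*6) = (30*(-5))*4 = -150*4 = -600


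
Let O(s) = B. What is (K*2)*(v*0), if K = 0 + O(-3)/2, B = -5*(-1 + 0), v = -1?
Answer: 0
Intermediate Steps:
B = 5 (B = -5*(-1) = 5)
O(s) = 5
K = 5/2 (K = 0 + 5/2 = 5/2 ≈ 2.5000)
(K*2)*(v*0) = ((5/2)*2)*(-1*0) = 5*0 = 0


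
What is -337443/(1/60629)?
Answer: -20458831647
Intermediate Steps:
-337443/(1/60629) = -337443/1/60629 = -337443*60629 = -1*20458831647 = -20458831647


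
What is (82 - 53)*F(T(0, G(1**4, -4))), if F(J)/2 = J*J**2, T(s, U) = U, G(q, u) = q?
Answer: 58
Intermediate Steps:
F(J) = 2*J**3 (F(J) = 2*(J*J**2) = 2*J**3)
(82 - 53)*F(T(0, G(1**4, -4))) = (82 - 53)*(2*(1**4)**3) = 29*(2*1**3) = 29*(2*1) = 29*2 = 58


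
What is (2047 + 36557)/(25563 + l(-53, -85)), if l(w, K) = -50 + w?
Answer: 9651/6365 ≈ 1.5163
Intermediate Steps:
(2047 + 36557)/(25563 + l(-53, -85)) = (2047 + 36557)/(25563 + (-50 - 53)) = 38604/(25563 - 103) = 38604/25460 = 38604*(1/25460) = 9651/6365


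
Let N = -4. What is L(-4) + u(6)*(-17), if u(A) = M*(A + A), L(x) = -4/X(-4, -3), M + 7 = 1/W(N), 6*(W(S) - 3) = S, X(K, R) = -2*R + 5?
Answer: 103196/77 ≈ 1340.2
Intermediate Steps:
X(K, R) = 5 - 2*R
W(S) = 3 + S/6
M = -46/7 (M = -7 + 1/(3 + (⅙)*(-4)) = -7 + 1/(3 - ⅔) = -7 + 1/(7/3) = -7 + 3/7 = -46/7 ≈ -6.5714)
L(x) = -4/11 (L(x) = -4/(5 - 2*(-3)) = -4/(5 + 6) = -4/11)
u(A) = -92*A/7 (u(A) = -46*(A + A)/7 = -92*A/7)
L(-4) + u(6)*(-17) = -4/11 - 92/7*6*(-17) = -4/11 - 552/7*(-17) = -4/11 + 9384/7 = 103196/77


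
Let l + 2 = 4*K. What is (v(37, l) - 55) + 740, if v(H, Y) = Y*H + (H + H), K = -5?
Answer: -55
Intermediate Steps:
l = -22 (l = -2 + 4*(-5) = -2 - 20 = -22)
v(H, Y) = 2*H + H*Y (v(H, Y) = H*Y + 2*H = 2*H + H*Y)
(v(37, l) - 55) + 740 = (37*(2 - 22) - 55) + 740 = (37*(-20) - 55) + 740 = (-740 - 55) + 740 = -795 + 740 = -55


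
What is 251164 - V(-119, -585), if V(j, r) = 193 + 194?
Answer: 250777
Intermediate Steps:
V(j, r) = 387
251164 - V(-119, -585) = 251164 - 1*387 = 251164 - 387 = 250777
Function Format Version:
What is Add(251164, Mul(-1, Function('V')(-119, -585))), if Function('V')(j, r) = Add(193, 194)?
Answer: 250777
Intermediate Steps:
Function('V')(j, r) = 387
Add(251164, Mul(-1, Function('V')(-119, -585))) = Add(251164, Mul(-1, 387)) = Add(251164, -387) = 250777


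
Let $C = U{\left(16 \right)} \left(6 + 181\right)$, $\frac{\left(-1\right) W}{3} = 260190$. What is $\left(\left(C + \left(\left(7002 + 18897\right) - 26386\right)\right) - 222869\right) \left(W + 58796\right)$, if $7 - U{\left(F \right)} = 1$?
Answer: $160402723116$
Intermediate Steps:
$W = -780570$ ($W = \left(-3\right) 260190 = -780570$)
$U{\left(F \right)} = 6$ ($U{\left(F \right)} = 7 - 1 = 6$)
$C = 1122$ ($C = 6 \left(6 + 181\right) = 6 \cdot 187 = 1122$)
$\left(\left(C + \left(\left(7002 + 18897\right) - 26386\right)\right) - 222869\right) \left(W + 58796\right) = \left(\left(1122 + \left(\left(7002 + 18897\right) - 26386\right)\right) - 222869\right) \left(-780570 + 58796\right) = \left(\left(1122 + \left(25899 - 26386\right)\right) - 222869\right) \left(-721774\right) = \left(\left(1122 - 487\right) - 222869\right) \left(-721774\right) = \left(635 - 222869\right) \left(-721774\right) = \left(-222234\right) \left(-721774\right) = 160402723116$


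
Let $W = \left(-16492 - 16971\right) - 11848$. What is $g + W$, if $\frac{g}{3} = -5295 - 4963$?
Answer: $-76085$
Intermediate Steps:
$g = -30774$ ($g = 3 \left(-5295 - 4963\right) = 3 \left(-10258\right) = -30774$)
$W = -45311$ ($W = -33463 - 11848 = -45311$)
$g + W = -30774 - 45311 = -76085$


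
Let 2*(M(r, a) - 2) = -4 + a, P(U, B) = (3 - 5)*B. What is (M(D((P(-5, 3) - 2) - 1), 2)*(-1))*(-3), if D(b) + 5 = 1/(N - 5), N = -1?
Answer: 3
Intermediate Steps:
P(U, B) = -2*B
D(b) = -31/6 (D(b) = -5 + 1/(-1 - 5) = -5 + 1/(-6) = -5 - ⅙ = -31/6)
M(r, a) = a/2 (M(r, a) = 2 + (-4 + a)/2 = 2 + (-2 + a/2) = a/2)
(M(D((P(-5, 3) - 2) - 1), 2)*(-1))*(-3) = (((½)*2)*(-1))*(-3) = (1*(-1))*(-3) = -1*(-3) = 3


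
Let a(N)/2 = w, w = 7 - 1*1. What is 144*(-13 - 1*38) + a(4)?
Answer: -7332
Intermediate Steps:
w = 6 (w = 7 - 1 = 6)
a(N) = 12 (a(N) = 2*6 = 12)
144*(-13 - 1*38) + a(4) = 144*(-13 - 1*38) + 12 = 144*(-13 - 38) + 12 = 144*(-51) + 12 = -7344 + 12 = -7332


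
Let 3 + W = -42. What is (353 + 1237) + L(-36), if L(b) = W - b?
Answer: 1581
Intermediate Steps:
W = -45 (W = -3 - 42 = -45)
L(b) = -45 - b
(353 + 1237) + L(-36) = (353 + 1237) + (-45 - 1*(-36)) = 1590 + (-45 + 36) = 1590 - 9 = 1581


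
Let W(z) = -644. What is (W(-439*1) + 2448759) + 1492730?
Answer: 3940845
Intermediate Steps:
(W(-439*1) + 2448759) + 1492730 = (-644 + 2448759) + 1492730 = 2448115 + 1492730 = 3940845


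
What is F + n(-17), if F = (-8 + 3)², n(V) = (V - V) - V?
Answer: 42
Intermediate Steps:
n(V) = -V (n(V) = 0 - V = -V)
F = 25 (F = (-5)² = 25)
F + n(-17) = 25 - 1*(-17) = 25 + 17 = 42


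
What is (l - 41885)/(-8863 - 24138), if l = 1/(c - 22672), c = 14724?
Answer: 332901981/262291948 ≈ 1.2692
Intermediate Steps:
l = -1/7948 (l = 1/(14724 - 22672) = 1/(-7948) = -1/7948 ≈ -0.00012582)
(l - 41885)/(-8863 - 24138) = (-1/7948 - 41885)/(-8863 - 24138) = -332901981/7948/(-33001) = -332901981/7948*(-1/33001) = 332901981/262291948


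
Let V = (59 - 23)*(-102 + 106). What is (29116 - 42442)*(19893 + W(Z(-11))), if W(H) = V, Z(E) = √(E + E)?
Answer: -267013062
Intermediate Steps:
Z(E) = √2*√E (Z(E) = √(2*E) = √2*√E)
V = 144 (V = 36*4 = 144)
W(H) = 144
(29116 - 42442)*(19893 + W(Z(-11))) = (29116 - 42442)*(19893 + 144) = -13326*20037 = -267013062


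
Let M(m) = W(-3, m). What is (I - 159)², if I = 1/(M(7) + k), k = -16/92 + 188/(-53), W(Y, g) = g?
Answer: 402341564416/15976009 ≈ 25184.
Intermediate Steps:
M(m) = m
k = -4536/1219 (k = -16*1/92 + 188*(-1/53) = -4/23 - 188/53 = -4536/1219 ≈ -3.7211)
I = 1219/3997 (I = 1/(7 - 4536/1219) = 1/(3997/1219) = 1219/3997 ≈ 0.30498)
(I - 159)² = (1219/3997 - 159)² = (-634304/3997)² = 402341564416/15976009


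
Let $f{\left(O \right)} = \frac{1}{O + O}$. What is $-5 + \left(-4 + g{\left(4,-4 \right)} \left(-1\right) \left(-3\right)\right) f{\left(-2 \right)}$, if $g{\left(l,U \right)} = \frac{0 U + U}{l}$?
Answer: $- \frac{13}{4} \approx -3.25$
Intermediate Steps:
$g{\left(l,U \right)} = \frac{U}{l}$ ($g{\left(l,U \right)} = \frac{0 + U}{l} = \frac{U}{l}$)
$f{\left(O \right)} = \frac{1}{2 O}$
$-5 + \left(-4 + g{\left(4,-4 \right)} \left(-1\right) \left(-3\right)\right) f{\left(-2 \right)} = -5 + \left(-4 + - \frac{4}{4} \left(-1\right) \left(-3\right)\right) \frac{1}{2 \left(-2\right)} = -5 + \left(-4 + \left(-4\right) \frac{1}{4} \left(-1\right) \left(-3\right)\right) \frac{1}{2} \left(- \frac{1}{2}\right) = -5 + \left(-4 + \left(-1\right) \left(-1\right) \left(-3\right)\right) \left(- \frac{1}{4}\right) = -5 + \left(-4 + 1 \left(-3\right)\right) \left(- \frac{1}{4}\right) = -5 + \left(-4 - 3\right) \left(- \frac{1}{4}\right) = -5 - - \frac{7}{4} = -5 + \frac{7}{4} = - \frac{13}{4}$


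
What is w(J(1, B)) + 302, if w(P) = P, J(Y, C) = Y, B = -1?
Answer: 303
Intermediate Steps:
w(J(1, B)) + 302 = 1 + 302 = 303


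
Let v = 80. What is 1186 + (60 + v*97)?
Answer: 9006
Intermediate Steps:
1186 + (60 + v*97) = 1186 + (60 + 80*97) = 1186 + (60 + 7760) = 1186 + 7820 = 9006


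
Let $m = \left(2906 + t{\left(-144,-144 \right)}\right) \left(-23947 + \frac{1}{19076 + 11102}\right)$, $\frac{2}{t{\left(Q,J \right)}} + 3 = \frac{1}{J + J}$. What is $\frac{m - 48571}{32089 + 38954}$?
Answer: $- \frac{181742643644428}{185450434071} \approx -980.01$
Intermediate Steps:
$t{\left(Q,J \right)} = \frac{2}{-3 + \frac{1}{2 J}}$ ($t{\left(Q,J \right)} = \frac{2}{-3 + \frac{1}{J + J}} = \frac{2}{-3 + \frac{1}{2 J}}$)
$m = - \frac{181615854051741}{2610397}$ ($m = \left(2906 - - \frac{576}{-1 + 6 \left(-144\right)}\right) \left(-23947 + \frac{1}{19076 + 11102}\right) = \left(2906 - - \frac{576}{-1 - 864}\right) \left(-23947 + \frac{1}{30178}\right) = \left(2906 - - \frac{576}{-865}\right) \left(-23947 + \frac{1}{30178}\right) = \left(2906 - \left(-576\right) \left(- \frac{1}{865}\right)\right) \left(- \frac{722672565}{30178}\right) = \left(2906 - \frac{576}{865}\right) \left(- \frac{722672565}{30178}\right) = \frac{2513114}{865} \left(- \frac{722672565}{30178}\right) = - \frac{181615854051741}{2610397} \approx -6.9574 \cdot 10^{7}$)
$\frac{m - 48571}{32089 + 38954} = \frac{- \frac{181615854051741}{2610397} - 48571}{32089 + 38954} = - \frac{181742643644428}{2610397 \cdot 71043} = \left(- \frac{181742643644428}{2610397}\right) \frac{1}{71043} = - \frac{181742643644428}{185450434071}$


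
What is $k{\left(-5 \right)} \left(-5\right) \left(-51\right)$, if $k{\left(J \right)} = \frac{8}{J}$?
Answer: $-408$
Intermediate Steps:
$k{\left(-5 \right)} \left(-5\right) \left(-51\right) = \frac{8}{-5} \left(-5\right) \left(-51\right) = 8 \left(- \frac{1}{5}\right) \left(-5\right) \left(-51\right) = \left(- \frac{8}{5}\right) \left(-5\right) \left(-51\right) = 8 \left(-51\right) = -408$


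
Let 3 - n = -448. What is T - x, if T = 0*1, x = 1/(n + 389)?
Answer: -1/840 ≈ -0.0011905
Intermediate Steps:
n = 451 (n = 3 - 1*(-448) = 3 + 448 = 451)
x = 1/840 (x = 1/(451 + 389) = 1/840 ≈ 0.0011905)
T = 0
T - x = 0 - 1*1/840 = 0 - 1/840 = -1/840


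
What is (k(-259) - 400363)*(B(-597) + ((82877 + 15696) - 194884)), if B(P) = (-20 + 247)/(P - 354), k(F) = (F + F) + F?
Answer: 36741210066320/951 ≈ 3.8634e+10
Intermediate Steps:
k(F) = 3*F (k(F) = 2*F + F = 3*F)
B(P) = 227/(-354 + P)
(k(-259) - 400363)*(B(-597) + ((82877 + 15696) - 194884)) = (3*(-259) - 400363)*(227/(-354 - 597) + ((82877 + 15696) - 194884)) = (-777 - 400363)*(227/(-951) + (98573 - 194884)) = -401140*(227*(-1/951) - 96311) = -401140*(-227/951 - 96311) = -401140*(-91591988/951) = 36741210066320/951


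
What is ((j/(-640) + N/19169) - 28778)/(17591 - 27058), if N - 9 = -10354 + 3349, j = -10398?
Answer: 176429133329/58071335360 ≈ 3.0381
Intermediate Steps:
N = -6996 (N = 9 + (-10354 + 3349) = 9 - 7005 = -6996)
((j/(-640) + N/19169) - 28778)/(17591 - 27058) = ((-10398/(-640) - 6996/19169) - 28778)/(17591 - 27058) = ((-10398*(-1/640) - 6996*1/19169) - 28778)/(-9467) = ((5199/320 - 6996/19169) - 28778)*(-1/9467) = (97420911/6134080 - 28778)*(-1/9467) = -176429133329/6134080*(-1/9467) = 176429133329/58071335360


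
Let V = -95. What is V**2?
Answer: 9025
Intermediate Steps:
V**2 = (-95)**2 = 9025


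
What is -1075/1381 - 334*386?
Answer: -178045119/1381 ≈ -1.2892e+5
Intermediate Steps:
-1075/1381 - 334*386 = -1075*1/1381 - 128924 = -1075/1381 - 128924 = -178045119/1381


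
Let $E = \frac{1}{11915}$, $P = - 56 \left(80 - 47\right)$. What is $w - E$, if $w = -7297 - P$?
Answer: $- \frac{64924836}{11915} \approx -5449.0$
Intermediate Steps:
$P = -1848$ ($P = \left(-56\right) 33 = -1848$)
$E = \frac{1}{11915} \approx 8.3928 \cdot 10^{-5}$
$w = -5449$ ($w = -7297 - -1848 = -7297 + 1848 = -5449$)
$w - E = -5449 - \frac{1}{11915} = - \frac{64924836}{11915}$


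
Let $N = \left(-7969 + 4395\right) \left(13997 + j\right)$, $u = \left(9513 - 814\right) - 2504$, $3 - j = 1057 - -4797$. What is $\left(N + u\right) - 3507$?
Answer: $-29111116$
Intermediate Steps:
$j = -5851$ ($j = 3 - \left(1057 - -4797\right) = 3 - \left(1057 + 4797\right) = 3 - 5854 = -5851$)
$u = 6195$ ($u = 8699 - 2504 = 6195$)
$N = -29113804$ ($N = \left(-7969 + 4395\right) \left(13997 - 5851\right) = \left(-3574\right) 8146 = -29113804$)
$\left(N + u\right) - 3507 = \left(-29113804 + 6195\right) - 3507 = -29107609 - 3507 = -29111116$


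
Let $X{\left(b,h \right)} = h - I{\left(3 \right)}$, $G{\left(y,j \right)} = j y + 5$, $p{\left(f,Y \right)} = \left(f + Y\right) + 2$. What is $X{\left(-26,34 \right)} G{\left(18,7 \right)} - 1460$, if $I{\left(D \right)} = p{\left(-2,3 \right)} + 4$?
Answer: $2077$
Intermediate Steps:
$p{\left(f,Y \right)} = 2 + Y + f$ ($p{\left(f,Y \right)} = \left(Y + f\right) + 2 = 2 + Y + f$)
$I{\left(D \right)} = 7$ ($I{\left(D \right)} = \left(2 + 3 - 2\right) + 4 = 3 + 4 = 7$)
$G{\left(y,j \right)} = 5 + j y$
$X{\left(b,h \right)} = -7 + h$ ($X{\left(b,h \right)} = h - 7 = -7 + h$)
$X{\left(-26,34 \right)} G{\left(18,7 \right)} - 1460 = \left(-7 + 34\right) \left(5 + 7 \cdot 18\right) - 1460 = 27 \left(5 + 126\right) - 1460 = 27 \cdot 131 - 1460 = 3537 - 1460 = 2077$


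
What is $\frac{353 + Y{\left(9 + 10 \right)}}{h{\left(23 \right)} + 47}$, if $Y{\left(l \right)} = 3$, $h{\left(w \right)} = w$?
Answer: $\frac{178}{35} \approx 5.0857$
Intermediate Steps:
$\frac{353 + Y{\left(9 + 10 \right)}}{h{\left(23 \right)} + 47} = \frac{353 + 3}{23 + 47} = \frac{356}{70} = 356 \cdot \frac{1}{70} = \frac{178}{35}$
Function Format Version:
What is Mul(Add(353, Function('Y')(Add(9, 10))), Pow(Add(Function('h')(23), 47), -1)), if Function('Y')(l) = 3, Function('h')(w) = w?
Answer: Rational(178, 35) ≈ 5.0857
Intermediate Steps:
Mul(Add(353, Function('Y')(Add(9, 10))), Pow(Add(Function('h')(23), 47), -1)) = Mul(Add(353, 3), Pow(Add(23, 47), -1)) = Mul(356, Pow(70, -1)) = Mul(356, Rational(1, 70)) = Rational(178, 35)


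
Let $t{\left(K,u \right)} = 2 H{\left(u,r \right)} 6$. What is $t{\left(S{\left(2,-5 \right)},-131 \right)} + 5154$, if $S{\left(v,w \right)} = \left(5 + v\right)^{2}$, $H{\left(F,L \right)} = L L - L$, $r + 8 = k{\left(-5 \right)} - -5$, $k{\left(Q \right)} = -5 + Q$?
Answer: $7338$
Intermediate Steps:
$r = -13$ ($r = -8 - 5 = -13$)
$H{\left(F,L \right)} = L^{2} - L$
$t{\left(K,u \right)} = 2184$ ($t{\left(K,u \right)} = 2 \left(- 13 \left(-1 - 13\right)\right) 6 = 2 \left(\left(-13\right) \left(-14\right)\right) 6 = 2 \cdot 182 \cdot 6 = 364 \cdot 6 = 2184$)
$t{\left(S{\left(2,-5 \right)},-131 \right)} + 5154 = 2184 + 5154 = 7338$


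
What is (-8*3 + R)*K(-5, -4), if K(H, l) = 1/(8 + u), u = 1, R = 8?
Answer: -16/9 ≈ -1.7778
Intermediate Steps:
K(H, l) = ⅑ (K(H, l) = 1/(8 + 1) = 1/9 = ⅑)
(-8*3 + R)*K(-5, -4) = (-8*3 + 8)*(⅑) = (-24 + 8)*(⅑) = -16*⅑ = -16/9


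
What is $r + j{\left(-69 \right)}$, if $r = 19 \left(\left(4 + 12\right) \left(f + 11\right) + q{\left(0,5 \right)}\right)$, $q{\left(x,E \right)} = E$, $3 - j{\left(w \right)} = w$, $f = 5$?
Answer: $5031$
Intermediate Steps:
$j{\left(w \right)} = 3 - w$
$r = 4959$ ($r = 19 \left(\left(4 + 12\right) \left(5 + 11\right) + 5\right) = 19 \left(16 \cdot 16 + 5\right) = 19 \left(256 + 5\right) = 19 \cdot 261 = 4959$)
$r + j{\left(-69 \right)} = 4959 + \left(3 - -69\right) = 4959 + \left(3 + 69\right) = 4959 + 72 = 5031$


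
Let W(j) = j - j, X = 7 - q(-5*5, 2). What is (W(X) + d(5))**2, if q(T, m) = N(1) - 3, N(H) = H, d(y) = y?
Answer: 25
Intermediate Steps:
q(T, m) = -2 (q(T, m) = 1 - 3 = -2)
X = 9 (X = 7 - 1*(-2) = 7 + 2 = 9)
W(j) = 0
(W(X) + d(5))**2 = (0 + 5)**2 = 5**2 = 25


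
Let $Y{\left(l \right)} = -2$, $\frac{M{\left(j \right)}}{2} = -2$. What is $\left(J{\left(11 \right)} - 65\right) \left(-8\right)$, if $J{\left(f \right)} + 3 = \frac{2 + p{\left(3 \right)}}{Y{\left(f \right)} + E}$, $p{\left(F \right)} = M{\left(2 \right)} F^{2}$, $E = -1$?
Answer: $\frac{1360}{3} \approx 453.33$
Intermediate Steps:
$M{\left(j \right)} = -4$ ($M{\left(j \right)} = 2 \left(-2\right) = -4$)
$p{\left(F \right)} = - 4 F^{2}$
$J{\left(f \right)} = \frac{25}{3}$ ($J{\left(f \right)} = -3 + \frac{2 - 4 \cdot 3^{2}}{-2 - 1} = -3 + \frac{2 - 36}{-3} = -3 + \left(2 - 36\right) \left(- \frac{1}{3}\right) = -3 - - \frac{34}{3} = -3 + \frac{34}{3} = \frac{25}{3}$)
$\left(J{\left(11 \right)} - 65\right) \left(-8\right) = \left(\frac{25}{3} - 65\right) \left(-8\right) = \left(- \frac{170}{3}\right) \left(-8\right) = \frac{1360}{3}$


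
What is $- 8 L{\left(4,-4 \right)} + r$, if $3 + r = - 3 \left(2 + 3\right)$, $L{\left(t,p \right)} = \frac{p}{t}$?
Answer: $-10$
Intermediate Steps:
$r = -18$ ($r = -3 - 3 \left(2 + 3\right) = -3 - 15 = -18$)
$- 8 L{\left(4,-4 \right)} + r = - 8 \left(- \frac{4}{4}\right) - 18 = - 8 \left(\left(-4\right) \frac{1}{4}\right) - 18 = \left(-8\right) \left(-1\right) - 18 = 8 - 18 = -10$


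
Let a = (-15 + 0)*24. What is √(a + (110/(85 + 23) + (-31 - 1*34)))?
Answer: I*√137370/18 ≈ 20.591*I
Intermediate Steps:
a = -360 (a = -15*24 = -360)
√(a + (110/(85 + 23) + (-31 - 1*34))) = √(-360 + (110/(85 + 23) + (-31 - 1*34))) = √(-360 + (110/108 + (-31 - 34))) = √(-360 + (110*(1/108) - 65)) = √(-360 + (55/54 - 65)) = √(-360 - 3455/54) = √(-22895/54) = I*√137370/18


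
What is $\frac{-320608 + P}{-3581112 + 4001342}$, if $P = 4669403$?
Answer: $\frac{869759}{84046} \approx 10.349$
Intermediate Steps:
$\frac{-320608 + P}{-3581112 + 4001342} = \frac{-320608 + 4669403}{-3581112 + 4001342} = \frac{4348795}{420230} = 4348795 \cdot \frac{1}{420230} = \frac{869759}{84046}$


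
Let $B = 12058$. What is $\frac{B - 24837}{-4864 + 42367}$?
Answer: $- \frac{12779}{37503} \approx -0.34075$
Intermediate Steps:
$\frac{B - 24837}{-4864 + 42367} = \frac{12058 - 24837}{-4864 + 42367} = - \frac{12779}{37503}$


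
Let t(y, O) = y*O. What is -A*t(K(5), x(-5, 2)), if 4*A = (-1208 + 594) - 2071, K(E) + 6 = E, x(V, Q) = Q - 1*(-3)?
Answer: -13425/4 ≈ -3356.3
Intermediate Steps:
x(V, Q) = 3 + Q (x(V, Q) = Q + 3 = 3 + Q)
K(E) = -6 + E
t(y, O) = O*y
A = -2685/4 (A = ((-1208 + 594) - 2071)/4 = (-614 - 2071)/4 = (¼)*(-2685) = -2685/4 ≈ -671.25)
-A*t(K(5), x(-5, 2)) = -(-2685)*(3 + 2)*(-6 + 5)/4 = -(-2685)*5*(-1)/4 = -(-2685)*(-5)/4 = -1*13425/4 = -13425/4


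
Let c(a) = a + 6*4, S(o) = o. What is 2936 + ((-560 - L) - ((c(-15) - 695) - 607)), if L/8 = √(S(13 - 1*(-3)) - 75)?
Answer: 3669 - 8*I*√59 ≈ 3669.0 - 61.449*I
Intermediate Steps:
c(a) = 24 + a (c(a) = a + 24 = 24 + a)
L = 8*I*√59 (L = 8*√((13 - 1*(-3)) - 75) = 8*√((13 + 3) - 75) = 8*√(16 - 75) = 8*√(-59) = 8*(I*√59) = 8*I*√59 ≈ 61.449*I)
2936 + ((-560 - L) - ((c(-15) - 695) - 607)) = 2936 + ((-560 - 8*I*√59) - (((24 - 15) - 695) - 607)) = 2936 + ((-560 - 8*I*√59) - ((9 - 695) - 607)) = 2936 + ((-560 - 8*I*√59) - (-686 - 607)) = 2936 + ((-560 - 8*I*√59) - 1*(-1293)) = 2936 + ((-560 - 8*I*√59) + 1293) = 2936 + (733 - 8*I*√59) = 3669 - 8*I*√59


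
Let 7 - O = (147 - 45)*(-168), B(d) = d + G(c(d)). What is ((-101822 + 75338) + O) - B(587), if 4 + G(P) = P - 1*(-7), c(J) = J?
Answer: -10518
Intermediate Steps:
G(P) = 3 + P (G(P) = -4 + (P - 1*(-7)) = -4 + (P + 7) = -4 + (7 + P) = 3 + P)
B(d) = 3 + 2*d (B(d) = d + (3 + d) = 3 + 2*d)
O = 17143 (O = 7 - (147 - 45)*(-168) = 7 - 102*(-168) = 7 - 1*(-17136) = 7 + 17136 = 17143)
((-101822 + 75338) + O) - B(587) = ((-101822 + 75338) + 17143) - (3 + 2*587) = (-26484 + 17143) - (3 + 1174) = -9341 - 1*1177 = -9341 - 1177 = -10518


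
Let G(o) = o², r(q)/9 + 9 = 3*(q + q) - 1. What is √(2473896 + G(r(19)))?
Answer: 2*√837498 ≈ 1830.3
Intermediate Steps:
r(q) = -90 + 54*q (r(q) = -81 + 9*(3*(q + q) - 1) = -81 + 9*(3*(2*q) - 1) = -81 + 9*(6*q - 1) = -81 + 9*(-1 + 6*q) = -81 + (-9 + 54*q) = -90 + 54*q)
√(2473896 + G(r(19))) = √(2473896 + (-90 + 54*19)²) = √(2473896 + (-90 + 1026)²) = √(2473896 + 936²) = √(2473896 + 876096) = √3349992 = 2*√837498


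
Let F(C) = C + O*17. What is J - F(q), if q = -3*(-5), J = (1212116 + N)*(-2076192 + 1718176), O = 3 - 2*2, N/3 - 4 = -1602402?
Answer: 1287095445250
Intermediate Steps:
N = -4807194 (N = 12 + 3*(-1602402) = 12 - 4807206 = -4807194)
O = -1 (O = 3 - 4 = -1)
J = 1287095445248 (J = (1212116 - 4807194)*(-2076192 + 1718176) = -3595078*(-358016) = 1287095445248)
q = 15
F(C) = -17 + C (F(C) = C - 1*17 = C - 17 = -17 + C)
J - F(q) = 1287095445248 - (-17 + 15) = 1287095445248 - 1*(-2) = 1287095445248 + 2 = 1287095445250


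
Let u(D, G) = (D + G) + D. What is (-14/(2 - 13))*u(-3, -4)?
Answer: -140/11 ≈ -12.727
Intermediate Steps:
u(D, G) = G + 2*D
(-14/(2 - 13))*u(-3, -4) = (-14/(2 - 13))*(-4 + 2*(-3)) = (-14/(-11))*(-4 - 6) = -14*(-1/11)*(-10) = (14/11)*(-10) = -140/11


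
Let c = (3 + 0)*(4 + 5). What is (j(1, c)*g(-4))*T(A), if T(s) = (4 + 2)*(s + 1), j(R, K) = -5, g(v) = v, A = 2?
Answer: 360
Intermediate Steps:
c = 27 (c = 3*9 = 27)
T(s) = 6 + 6*s (T(s) = 6*(1 + s) = 6 + 6*s)
(j(1, c)*g(-4))*T(A) = (-5*(-4))*(6 + 6*2) = 20*(6 + 12) = 20*18 = 360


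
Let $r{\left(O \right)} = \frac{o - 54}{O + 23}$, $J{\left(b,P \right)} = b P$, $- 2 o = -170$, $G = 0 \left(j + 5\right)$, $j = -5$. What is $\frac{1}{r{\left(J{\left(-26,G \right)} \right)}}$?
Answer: $\frac{23}{31} \approx 0.74194$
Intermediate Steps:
$G = 0$ ($G = 0 \left(-5 + 5\right) = 0 \cdot 0 = 0$)
$o = 85$ ($o = \left(- \frac{1}{2}\right) \left(-170\right) = 85$)
$J{\left(b,P \right)} = P b$
$r{\left(O \right)} = \frac{31}{23 + O}$ ($r{\left(O \right)} = \frac{85 - 54}{O + 23} = \frac{31}{23 + O}$)
$\frac{1}{r{\left(J{\left(-26,G \right)} \right)}} = \frac{1}{31 \frac{1}{23 + 0 \left(-26\right)}} = \frac{1}{31 \frac{1}{23 + 0}} = \frac{1}{31 \cdot \frac{1}{23}} = \frac{1}{\frac{31}{23}} = \frac{23}{31}$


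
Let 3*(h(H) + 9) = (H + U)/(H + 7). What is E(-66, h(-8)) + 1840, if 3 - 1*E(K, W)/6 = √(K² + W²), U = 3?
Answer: 1858 - 44*√82 ≈ 1459.6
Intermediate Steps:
h(H) = -9 + (3 + H)/(3*(7 + H)) (h(H) = -9 + ((H + 3)/(H + 7))/3 = -9 + ((3 + H)/(7 + H))/3 = -9 + (3 + H)/(3*(7 + H)))
E(K, W) = 18 - 6*√(K² + W²)
E(-66, h(-8)) + 1840 = (18 - 6*√((-66)² + (2*(-93 - 13*(-8))/(3*(7 - 8)))²)) + 1840 = (18 - 6*√(4356 + ((⅔)*(-93 + 104)/(-1))²)) + 1840 = (18 - 6*√(4356 + ((⅔)*(-1)*11)²)) + 1840 = (18 - 6*√(4356 + (-22/3)²)) + 1840 = (18 - 6*√(4356 + 484/9)) + 1840 = (18 - 44*√82) + 1840 = 1858 - 44*√82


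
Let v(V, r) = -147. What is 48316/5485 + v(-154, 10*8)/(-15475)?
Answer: 149699279/16976075 ≈ 8.8183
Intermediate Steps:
48316/5485 + v(-154, 10*8)/(-15475) = 48316/5485 - 147/(-15475) = 48316*(1/5485) - 147*(-1/15475) = 48316/5485 + 147/15475 = 149699279/16976075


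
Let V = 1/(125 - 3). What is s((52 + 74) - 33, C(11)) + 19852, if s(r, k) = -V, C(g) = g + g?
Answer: 2421943/122 ≈ 19852.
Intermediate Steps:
C(g) = 2*g
V = 1/122 ≈ 0.0081967
s(r, k) = -1/122 (s(r, k) = -1*1/122 = -1/122)
s((52 + 74) - 33, C(11)) + 19852 = -1/122 + 19852 = 2421943/122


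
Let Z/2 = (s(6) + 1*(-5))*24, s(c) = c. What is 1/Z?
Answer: 1/48 ≈ 0.020833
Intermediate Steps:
Z = 48 (Z = 2*((6 + 1*(-5))*24) = 2*((6 - 5)*24) = 2*(1*24) = 2*24 = 48)
1/Z = 1/48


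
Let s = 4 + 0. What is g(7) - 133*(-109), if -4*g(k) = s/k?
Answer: 101478/7 ≈ 14497.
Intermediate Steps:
s = 4
g(k) = -1/k
g(7) - 133*(-109) = -1/7 - 133*(-109) = -1*1/7 + 14497 = -1/7 + 14497 = 101478/7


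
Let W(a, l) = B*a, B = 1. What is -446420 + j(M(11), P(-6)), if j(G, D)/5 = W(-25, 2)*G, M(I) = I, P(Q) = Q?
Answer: -447795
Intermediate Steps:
W(a, l) = a (W(a, l) = 1*a = a)
j(G, D) = -125*G (j(G, D) = 5*(-25*G) = -125*G)
-446420 + j(M(11), P(-6)) = -446420 - 125*11 = -446420 - 1375 = -447795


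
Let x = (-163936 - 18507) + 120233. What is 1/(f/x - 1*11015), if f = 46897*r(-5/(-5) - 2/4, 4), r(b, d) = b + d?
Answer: -124420/1370908373 ≈ -9.0757e-5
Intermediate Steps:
f = 422073/2 (f = 46897*((-5/(-5) - 2/4) + 4) = 46897*((-5*(-⅕) - 2*¼) + 4) = 46897*((1 - ½) + 4) = 46897*(½ + 4) = 46897*(9/2) = 422073/2 ≈ 2.1104e+5)
x = -62210 (x = -182443 + 120233 = -62210)
1/(f/x - 1*11015) = 1/((422073/2)/(-62210) - 1*11015) = 1/((422073/2)*(-1/62210) - 11015) = 1/(-422073/124420 - 11015) = 1/(-1370908373/124420) = -124420/1370908373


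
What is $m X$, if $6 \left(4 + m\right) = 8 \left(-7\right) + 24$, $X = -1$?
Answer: $\frac{28}{3} \approx 9.3333$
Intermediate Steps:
$m = - \frac{28}{3}$ ($m = -4 + \frac{8 \left(-7\right) + 24}{6} = -4 + \frac{-56 + 24}{6} = -4 + \frac{1}{6} \left(-32\right) = -4 - \frac{16}{3} = - \frac{28}{3} \approx -9.3333$)
$m X = \left(- \frac{28}{3}\right) \left(-1\right) = \frac{28}{3}$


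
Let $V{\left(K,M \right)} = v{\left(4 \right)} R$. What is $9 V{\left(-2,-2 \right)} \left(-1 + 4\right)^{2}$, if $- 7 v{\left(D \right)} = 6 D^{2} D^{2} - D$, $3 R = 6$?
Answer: $- \frac{248184}{7} \approx -35455.0$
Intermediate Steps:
$R = 2$ ($R = \frac{1}{3} \cdot 6 = 2$)
$v{\left(D \right)} = - \frac{6 D^{4}}{7} + \frac{D}{7}$ ($v{\left(D \right)} = - \frac{6 D^{2} D^{2} - D}{7} = - \frac{6 D^{4} - D}{7} = - \frac{- D + 6 D^{4}}{7} = - \frac{6 D^{4}}{7} + \frac{D}{7}$)
$V{\left(K,M \right)} = - \frac{3064}{7}$ ($V{\left(K,M \right)} = \frac{1}{7} \cdot 4 \left(1 - 6 \cdot 4^{3}\right) 2 = \frac{1}{7} \cdot 4 \left(1 - 384\right) 2 = \frac{1}{7} \cdot 4 \left(-383\right) 2 = \left(- \frac{1532}{7}\right) 2 = - \frac{3064}{7}$)
$9 V{\left(-2,-2 \right)} \left(-1 + 4\right)^{2} = 9 \left(- \frac{3064}{7}\right) \left(-1 + 4\right)^{2} = - \frac{27576 \cdot 3^{2}}{7} = \left(- \frac{27576}{7}\right) 9 = - \frac{248184}{7}$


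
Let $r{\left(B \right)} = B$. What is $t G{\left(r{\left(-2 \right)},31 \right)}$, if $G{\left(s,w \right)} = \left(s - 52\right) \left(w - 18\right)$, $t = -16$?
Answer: $11232$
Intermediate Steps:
$G{\left(s,w \right)} = \left(-52 + s\right) \left(-18 + w\right)$
$t G{\left(r{\left(-2 \right)},31 \right)} = - 16 \left(936 - 1612 - -36 - 62\right) = - 16 \left(936 - 1612 + 36 - 62\right) = \left(-16\right) \left(-702\right) = 11232$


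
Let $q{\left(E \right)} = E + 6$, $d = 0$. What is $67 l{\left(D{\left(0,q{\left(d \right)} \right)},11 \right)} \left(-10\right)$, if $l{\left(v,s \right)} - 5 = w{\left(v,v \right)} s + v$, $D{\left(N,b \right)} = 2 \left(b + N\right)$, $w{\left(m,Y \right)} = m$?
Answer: $-99830$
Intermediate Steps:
$q{\left(E \right)} = 6 + E$
$D{\left(N,b \right)} = 2 N + 2 b$ ($D{\left(N,b \right)} = 2 \left(N + b\right) = 2 N + 2 b$)
$l{\left(v,s \right)} = 5 + v + s v$ ($l{\left(v,s \right)} = 5 + \left(v s + v\right) = 5 + \left(s v + v\right) = 5 + \left(v + s v\right) = 5 + v + s v$)
$67 l{\left(D{\left(0,q{\left(d \right)} \right)},11 \right)} \left(-10\right) = 67 \left(5 + \left(2 \cdot 0 + 2 \left(6 + 0\right)\right) + 11 \left(2 \cdot 0 + 2 \left(6 + 0\right)\right)\right) \left(-10\right) = 67 \left(5 + \left(0 + 2 \cdot 6\right) + 11 \left(0 + 2 \cdot 6\right)\right) \left(-10\right) = 67 \left(5 + \left(0 + 12\right) + 11 \left(0 + 12\right)\right) \left(-10\right) = 67 \left(5 + 12 + 11 \cdot 12\right) \left(-10\right) = 67 \left(5 + 12 + 132\right) \left(-10\right) = 67 \cdot 149 \left(-10\right) = 9983 \left(-10\right) = -99830$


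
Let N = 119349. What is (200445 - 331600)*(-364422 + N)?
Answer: 32142549315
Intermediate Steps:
(200445 - 331600)*(-364422 + N) = (200445 - 331600)*(-364422 + 119349) = -131155*(-245073) = 32142549315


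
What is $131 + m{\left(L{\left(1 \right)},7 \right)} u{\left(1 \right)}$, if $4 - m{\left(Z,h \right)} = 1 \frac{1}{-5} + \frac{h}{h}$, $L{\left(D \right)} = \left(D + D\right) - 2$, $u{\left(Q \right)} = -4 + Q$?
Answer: $\frac{607}{5} \approx 121.4$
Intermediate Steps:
$L{\left(D \right)} = -2 + 2 D$ ($L{\left(D \right)} = 2 D - 2 = -2 + 2 D$)
$m{\left(Z,h \right)} = \frac{16}{5}$ ($m{\left(Z,h \right)} = 4 - \left(1 \frac{1}{-5} + \frac{h}{h}\right) = 4 - \left(1 \left(- \frac{1}{5}\right) + 1\right) = 4 - \left(- \frac{1}{5} + 1\right) = 4 - \frac{4}{5} = \frac{16}{5}$)
$131 + m{\left(L{\left(1 \right)},7 \right)} u{\left(1 \right)} = 131 + \frac{16 \left(-4 + 1\right)}{5} = 131 + \frac{16}{5} \left(-3\right) = 131 - \frac{48}{5} = \frac{607}{5}$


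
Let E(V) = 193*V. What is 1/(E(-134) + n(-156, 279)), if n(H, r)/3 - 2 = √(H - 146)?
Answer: -12928/334267727 - 3*I*√302/668535454 ≈ -3.8676e-5 - 7.7983e-8*I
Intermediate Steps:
n(H, r) = 6 + 3*√(-146 + H) (n(H, r) = 6 + 3*√(H - 146) = 6 + 3*√(-146 + H))
1/(E(-134) + n(-156, 279)) = 1/(193*(-134) + (6 + 3*√(-146 - 156))) = 1/(-25862 + (6 + 3*√(-302))) = 1/(-25862 + (6 + 3*(I*√302))) = 1/(-25862 + (6 + 3*I*√302)) = 1/(-25856 + 3*I*√302)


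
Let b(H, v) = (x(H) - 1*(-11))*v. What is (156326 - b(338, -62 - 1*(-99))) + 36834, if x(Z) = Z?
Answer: 180247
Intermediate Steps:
b(H, v) = v*(11 + H) (b(H, v) = (H - 1*(-11))*v = (H + 11)*v = (11 + H)*v = v*(11 + H))
(156326 - b(338, -62 - 1*(-99))) + 36834 = (156326 - (-62 - 1*(-99))*(11 + 338)) + 36834 = (156326 - (-62 + 99)*349) + 36834 = (156326 - 37*349) + 36834 = (156326 - 1*12913) + 36834 = (156326 - 12913) + 36834 = 143413 + 36834 = 180247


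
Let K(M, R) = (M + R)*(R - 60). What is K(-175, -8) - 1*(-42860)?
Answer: 55304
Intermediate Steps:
K(M, R) = (-60 + R)*(M + R) (K(M, R) = (M + R)*(-60 + R) = (-60 + R)*(M + R))
K(-175, -8) - 1*(-42860) = ((-8)**2 - 60*(-175) - 60*(-8) - 175*(-8)) - 1*(-42860) = (64 + 10500 + 480 + 1400) + 42860 = 12444 + 42860 = 55304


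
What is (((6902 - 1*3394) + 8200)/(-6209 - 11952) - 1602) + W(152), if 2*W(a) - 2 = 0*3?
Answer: -29087469/18161 ≈ -1601.6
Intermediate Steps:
W(a) = 1 (W(a) = 1 + (0*3)/2 = 1 + (½)*0 = 1 + 0 = 1)
(((6902 - 1*3394) + 8200)/(-6209 - 11952) - 1602) + W(152) = (((6902 - 1*3394) + 8200)/(-6209 - 11952) - 1602) + 1 = (((6902 - 3394) + 8200)/(-18161) - 1602) + 1 = ((3508 + 8200)*(-1/18161) - 1602) + 1 = (11708*(-1/18161) - 1602) + 1 = (-11708/18161 - 1602) + 1 = -29105630/18161 + 1 = -29087469/18161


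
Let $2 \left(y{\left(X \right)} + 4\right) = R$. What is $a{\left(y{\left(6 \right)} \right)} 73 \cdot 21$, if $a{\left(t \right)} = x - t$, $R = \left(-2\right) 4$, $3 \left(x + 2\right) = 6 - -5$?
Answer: $14819$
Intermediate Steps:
$x = \frac{5}{3}$ ($x = -2 + \frac{6 - -5}{3} = -2 + \frac{6 + 5}{3} = -2 + \frac{1}{3} \cdot 11 = -2 + \frac{11}{3} = \frac{5}{3} \approx 1.6667$)
$R = -8$
$y{\left(X \right)} = -8$ ($y{\left(X \right)} = -4 + \frac{1}{2} \left(-8\right) = -4 - 4 = -8$)
$a{\left(t \right)} = \frac{5}{3} - t$
$a{\left(y{\left(6 \right)} \right)} 73 \cdot 21 = \left(\frac{5}{3} - -8\right) 73 \cdot 21 = \left(\frac{5}{3} + 8\right) 73 \cdot 21 = \frac{29}{3} \cdot 73 \cdot 21 = \frac{2117}{3} \cdot 21 = 14819$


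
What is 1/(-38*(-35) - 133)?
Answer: 1/1197 ≈ 0.00083542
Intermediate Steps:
1/(-38*(-35) - 133) = 1/(1330 - 133) = 1/1197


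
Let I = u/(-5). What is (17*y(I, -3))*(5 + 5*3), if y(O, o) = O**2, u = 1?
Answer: 68/5 ≈ 13.600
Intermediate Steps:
I = -1/5 (I = 1/(-5) = 1*(-1/5) = -1/5 ≈ -0.20000)
(17*y(I, -3))*(5 + 5*3) = (17*(-1/5)**2)*(5 + 5*3) = (17*(1/25))*(5 + 15) = (17/25)*20 = 68/5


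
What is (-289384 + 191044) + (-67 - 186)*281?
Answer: -169433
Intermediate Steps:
(-289384 + 191044) + (-67 - 186)*281 = -98340 - 253*281 = -98340 - 71093 = -169433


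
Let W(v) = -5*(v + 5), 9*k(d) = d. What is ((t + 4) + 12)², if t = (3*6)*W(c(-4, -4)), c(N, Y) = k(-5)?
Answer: 147456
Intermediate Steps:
k(d) = d/9
c(N, Y) = -5/9 (c(N, Y) = (⅑)*(-5) = -5/9)
W(v) = -25 - 5*v (W(v) = -5*(5 + v) = -25 - 5*v)
t = -400 (t = (3*6)*(-25 - 5*(-5/9)) = 18*(-25 + 25/9) = 18*(-200/9) = -400)
((t + 4) + 12)² = ((-400 + 4) + 12)² = (-396 + 12)² = (-384)² = 147456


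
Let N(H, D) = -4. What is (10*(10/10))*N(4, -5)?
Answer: -40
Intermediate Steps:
(10*(10/10))*N(4, -5) = (10*(10/10))*(-4) = (10*(10*(⅒)))*(-4) = (10*1)*(-4) = 10*(-4) = -40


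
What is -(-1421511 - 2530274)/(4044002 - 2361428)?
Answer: 3951785/1682574 ≈ 2.3487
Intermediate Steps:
-(-1421511 - 2530274)/(4044002 - 2361428) = -(-3951785)/1682574 = -1*(-3951785/1682574) = 3951785/1682574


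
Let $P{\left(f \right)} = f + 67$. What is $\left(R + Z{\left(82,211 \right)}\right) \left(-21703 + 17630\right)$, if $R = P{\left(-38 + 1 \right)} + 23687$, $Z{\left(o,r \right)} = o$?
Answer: $-96933327$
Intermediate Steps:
$P{\left(f \right)} = 67 + f$
$R = 23717$ ($R = \left(67 + \left(-38 + 1\right)\right) + 23687 = \left(67 - 37\right) + 23687 = 30 + 23687 = 23717$)
$\left(R + Z{\left(82,211 \right)}\right) \left(-21703 + 17630\right) = \left(23717 + 82\right) \left(-21703 + 17630\right) = 23799 \left(-4073\right) = -96933327$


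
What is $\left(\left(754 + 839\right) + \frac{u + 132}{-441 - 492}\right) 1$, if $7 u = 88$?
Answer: $\frac{10402871}{6531} \approx 1592.8$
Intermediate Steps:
$u = \frac{88}{7}$ ($u = \frac{1}{7} \cdot 88 = \frac{88}{7} \approx 12.571$)
$\left(\left(754 + 839\right) + \frac{u + 132}{-441 - 492}\right) 1 = \left(\left(754 + 839\right) + \frac{\frac{88}{7} + 132}{-441 - 492}\right) 1 = \left(1593 + \frac{1012}{7 \left(-933\right)}\right) 1 = \left(1593 + \frac{1012}{7} \left(- \frac{1}{933}\right)\right) 1 = \left(1593 - \frac{1012}{6531}\right) 1 = \frac{10402871}{6531} \cdot 1 = \frac{10402871}{6531}$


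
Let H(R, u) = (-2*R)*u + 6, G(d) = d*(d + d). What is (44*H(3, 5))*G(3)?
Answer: -19008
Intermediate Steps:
G(d) = 2*d² (G(d) = d*(2*d) = 2*d²)
H(R, u) = 6 - 2*R*u (H(R, u) = -2*R*u + 6 = 6 - 2*R*u)
(44*H(3, 5))*G(3) = (44*(6 - 2*3*5))*(2*3²) = (44*(6 - 30))*(2*9) = (44*(-24))*18 = -1056*18 = -19008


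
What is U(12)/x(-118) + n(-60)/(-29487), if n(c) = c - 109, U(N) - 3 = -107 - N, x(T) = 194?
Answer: -1693853/2860239 ≈ -0.59221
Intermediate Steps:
U(N) = -104 - N (U(N) = 3 + (-107 - N) = -104 - N)
n(c) = -109 + c
U(12)/x(-118) + n(-60)/(-29487) = (-104 - 1*12)/194 + (-109 - 60)/(-29487) = (-104 - 12)*(1/194) - 169*(-1/29487) = -116*1/194 + 169/29487 = -58/97 + 169/29487 = -1693853/2860239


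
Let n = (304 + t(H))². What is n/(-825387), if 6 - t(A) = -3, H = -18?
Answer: -97969/825387 ≈ -0.11869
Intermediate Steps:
t(A) = 9 (t(A) = 6 - 1*(-3) = 6 + 3 = 9)
n = 97969 (n = (304 + 9)² = 313² = 97969)
n/(-825387) = 97969/(-825387) = 97969*(-1/825387) = -97969/825387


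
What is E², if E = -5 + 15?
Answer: 100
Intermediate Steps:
E = 10
E² = 10² = 100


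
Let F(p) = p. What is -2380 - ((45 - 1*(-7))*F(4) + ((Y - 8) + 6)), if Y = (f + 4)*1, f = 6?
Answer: -2596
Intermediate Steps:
Y = 10 (Y = (6 + 4)*1 = 10*1 = 10)
-2380 - ((45 - 1*(-7))*F(4) + ((Y - 8) + 6)) = -2380 - ((45 - 1*(-7))*4 + ((10 - 8) + 6)) = -2380 - ((45 + 7)*4 + (2 + 6)) = -2380 - (52*4 + 8) = -2380 - (208 + 8) = -2380 - 1*216 = -2380 - 216 = -2596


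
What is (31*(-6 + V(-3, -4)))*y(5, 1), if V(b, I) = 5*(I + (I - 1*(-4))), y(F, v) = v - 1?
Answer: 0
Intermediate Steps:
y(F, v) = -1 + v
V(b, I) = 20 + 10*I (V(b, I) = 5*(I + (I + 4)) = 5*(I + (4 + I)) = 5*(4 + 2*I) = 20 + 10*I)
(31*(-6 + V(-3, -4)))*y(5, 1) = (31*(-6 + (20 + 10*(-4))))*(-1 + 1) = (31*(-6 + (20 - 40)))*0 = (31*(-6 - 20))*0 = (31*(-26))*0 = -806*0 = 0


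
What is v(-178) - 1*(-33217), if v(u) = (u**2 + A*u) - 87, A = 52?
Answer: 55558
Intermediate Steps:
v(u) = -87 + u**2 + 52*u (v(u) = (u**2 + 52*u) - 87 = -87 + u**2 + 52*u)
v(-178) - 1*(-33217) = (-87 + (-178)**2 + 52*(-178)) - 1*(-33217) = (-87 + 31684 - 9256) + 33217 = 22341 + 33217 = 55558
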